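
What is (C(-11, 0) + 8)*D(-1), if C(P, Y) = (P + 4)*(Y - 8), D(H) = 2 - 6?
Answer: -256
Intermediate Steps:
D(H) = -4
C(P, Y) = (-8 + Y)*(4 + P) (C(P, Y) = (4 + P)*(-8 + Y) = (-8 + Y)*(4 + P))
(C(-11, 0) + 8)*D(-1) = ((-32 - 8*(-11) + 4*0 - 11*0) + 8)*(-4) = ((-32 + 88 + 0 + 0) + 8)*(-4) = (56 + 8)*(-4) = 64*(-4) = -256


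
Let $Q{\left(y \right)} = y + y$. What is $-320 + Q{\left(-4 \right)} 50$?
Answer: $-720$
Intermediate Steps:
$Q{\left(y \right)} = 2 y$
$-320 + Q{\left(-4 \right)} 50 = -320 + 2 \left(-4\right) 50 = -320 - 400 = -720$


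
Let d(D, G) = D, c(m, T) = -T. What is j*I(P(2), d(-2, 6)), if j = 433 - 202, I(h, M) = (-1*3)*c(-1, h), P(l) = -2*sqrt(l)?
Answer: -1386*sqrt(2) ≈ -1960.1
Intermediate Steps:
I(h, M) = 3*h (I(h, M) = (-1*3)*(-h) = -(-3)*h = 3*h)
j = 231
j*I(P(2), d(-2, 6)) = 231*(3*(-2*sqrt(2))) = 231*(-6*sqrt(2)) = -1386*sqrt(2)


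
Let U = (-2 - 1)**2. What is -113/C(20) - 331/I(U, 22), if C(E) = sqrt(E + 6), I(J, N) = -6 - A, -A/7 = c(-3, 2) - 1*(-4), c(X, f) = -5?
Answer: 331/13 - 113*sqrt(26)/26 ≈ 3.3004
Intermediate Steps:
A = 7 (A = -7*(-5 - 1*(-4)) = -7*(-5 + 4) = -7*(-1) = 7)
U = 9 (U = (-3)**2 = 9)
I(J, N) = -13 (I(J, N) = -6 - 1*7 = -6 - 7 = -13)
C(E) = sqrt(6 + E)
-113/C(20) - 331/I(U, 22) = -113/sqrt(6 + 20) - 331/(-13) = -113*sqrt(26)/26 - 331*(-1/13) = -113*sqrt(26)/26 + 331/13 = 331/13 - 113*sqrt(26)/26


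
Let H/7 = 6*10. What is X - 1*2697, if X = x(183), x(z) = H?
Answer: -2277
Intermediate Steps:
H = 420 (H = 7*(6*10) = 7*60 = 420)
x(z) = 420
X = 420
X - 1*2697 = 420 - 1*2697 = 420 - 2697 = -2277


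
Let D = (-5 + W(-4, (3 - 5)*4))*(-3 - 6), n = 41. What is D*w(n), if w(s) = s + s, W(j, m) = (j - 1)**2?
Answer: -14760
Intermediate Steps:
W(j, m) = (-1 + j)**2
w(s) = 2*s
D = -180 (D = (-5 + (-1 - 4)**2)*(-3 - 6) = (-5 + (-5)**2)*(-9) = (-5 + 25)*(-9) = 20*(-9) = -180)
D*w(n) = -360*41 = -180*82 = -14760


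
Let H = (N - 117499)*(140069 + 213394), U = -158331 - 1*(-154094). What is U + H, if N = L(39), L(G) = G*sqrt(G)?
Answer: -41531553274 + 13785057*sqrt(39) ≈ -4.1445e+10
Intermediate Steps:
L(G) = G**(3/2)
N = 39*sqrt(39) (N = 39**(3/2) = 39*sqrt(39) ≈ 243.55)
U = -4237 (U = -158331 + 154094 = -4237)
H = -41531549037 + 13785057*sqrt(39) (H = (39*sqrt(39) - 117499)*(140069 + 213394) = (-117499 + 39*sqrt(39))*353463 = -41531549037 + 13785057*sqrt(39) ≈ -4.1445e+10)
U + H = -4237 + (-41531549037 + 13785057*sqrt(39)) = -41531553274 + 13785057*sqrt(39)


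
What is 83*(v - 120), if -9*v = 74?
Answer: -95782/9 ≈ -10642.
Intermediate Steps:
v = -74/9 (v = -⅑*74 = -74/9 ≈ -8.2222)
83*(v - 120) = 83*(-74/9 - 120) = 83*(-1154/9) = -95782/9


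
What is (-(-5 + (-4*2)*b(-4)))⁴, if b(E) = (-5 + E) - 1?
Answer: 31640625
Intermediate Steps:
b(E) = -6 + E
(-(-5 + (-4*2)*b(-4)))⁴ = (-(-5 + (-4*2)*(-6 - 4)))⁴ = (-(-5 - 8*(-10)))⁴ = (-(-5 + 80))⁴ = (-1*75)⁴ = (-75)⁴ = 31640625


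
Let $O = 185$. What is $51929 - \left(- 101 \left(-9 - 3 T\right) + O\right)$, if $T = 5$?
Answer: $49320$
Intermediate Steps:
$51929 - \left(- 101 \left(-9 - 3 T\right) + O\right) = 51929 - \left(- 101 \left(-9 - 15\right) + 185\right) = 51929 - \left(\left(-101\right) \left(-24\right) + 185\right) = 51929 - \left(2424 + 185\right) = 51929 - 2609 = 49320$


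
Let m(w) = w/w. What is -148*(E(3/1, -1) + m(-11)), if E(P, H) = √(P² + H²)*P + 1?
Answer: -296 - 444*√10 ≈ -1700.1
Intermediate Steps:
m(w) = 1
E(P, H) = 1 + P*√(H² + P²) (E(P, H) = √(H² + P²)*P + 1 = P*√(H² + P²) + 1 = 1 + P*√(H² + P²))
-148*(E(3/1, -1) + m(-11)) = -148*((1 + (3/1)*√((-1)² + (3/1)²)) + 1) = -148*((1 + (3*1)*√(1 + (3*1)²)) + 1) = -148*((1 + 3*√(1 + 3²)) + 1) = -148*((1 + 3*√(1 + 9)) + 1) = -148*((1 + 3*√10) + 1) = -148*(2 + 3*√10) = -296 - 444*√10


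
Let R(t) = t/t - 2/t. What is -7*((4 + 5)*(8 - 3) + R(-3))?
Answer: -980/3 ≈ -326.67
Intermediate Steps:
R(t) = 1 - 2/t
-7*((4 + 5)*(8 - 3) + R(-3)) = -7*((4 + 5)*(8 - 3) + (-2 - 3)/(-3)) = -7*(9*5 - 1/3*(-5)) = -7*(45 + 5/3) = -7*140/3 = -980/3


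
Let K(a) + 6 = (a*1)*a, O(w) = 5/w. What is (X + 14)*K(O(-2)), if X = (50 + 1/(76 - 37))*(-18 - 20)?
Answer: -18398/39 ≈ -471.74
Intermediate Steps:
K(a) = -6 + a² (K(a) = -6 + (a*1)*a = -6 + a*a = -6 + a²)
X = -74138/39 (X = (50 + 1/39)*(-38) = (1951/39)*(-38) = -74138/39 ≈ -1901.0)
(X + 14)*K(O(-2)) = (-74138/39 + 14)*(-6 + (5/(-2))²) = -73592*(-6 + (5*(-½))²)/39 = -73592*(-6 + (-5/2)²)/39 = -73592*(-6 + 25/4)/39 = -73592/39*¼ = -18398/39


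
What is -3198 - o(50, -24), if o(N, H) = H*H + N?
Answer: -3824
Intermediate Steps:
o(N, H) = N + H² (o(N, H) = H² + N = N + H²)
-3198 - o(50, -24) = -3198 - (50 + (-24)²) = -3198 - (50 + 576) = -3198 - 1*626 = -3198 - 626 = -3824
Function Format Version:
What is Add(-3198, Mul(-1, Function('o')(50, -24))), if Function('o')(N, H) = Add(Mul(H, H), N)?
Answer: -3824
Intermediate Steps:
Function('o')(N, H) = Add(N, Pow(H, 2)) (Function('o')(N, H) = Add(Pow(H, 2), N) = Add(N, Pow(H, 2)))
Add(-3198, Mul(-1, Function('o')(50, -24))) = Add(-3198, Mul(-1, Add(50, Pow(-24, 2)))) = Add(-3198, Mul(-1, Add(50, 576))) = Add(-3198, Mul(-1, 626)) = Add(-3198, -626) = -3824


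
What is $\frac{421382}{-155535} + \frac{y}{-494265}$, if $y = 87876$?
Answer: $- \frac{14796144526}{5125033785} \approx -2.887$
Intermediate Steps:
$\frac{421382}{-155535} + \frac{y}{-494265} = \frac{421382}{-155535} + \frac{87876}{-494265} = 421382 \left(- \frac{1}{155535}\right) + 87876 \left(- \frac{1}{494265}\right) = - \frac{421382}{155535} - \frac{29292}{164755} = - \frac{14796144526}{5125033785}$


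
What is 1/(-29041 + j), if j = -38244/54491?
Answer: -54491/1582511375 ≈ -3.4433e-5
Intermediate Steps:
j = -38244/54491 (j = -38244*1/54491 = -38244/54491 ≈ -0.70184)
1/(-29041 + j) = 1/(-29041 - 38244/54491) = 1/(-1582511375/54491) = -54491/1582511375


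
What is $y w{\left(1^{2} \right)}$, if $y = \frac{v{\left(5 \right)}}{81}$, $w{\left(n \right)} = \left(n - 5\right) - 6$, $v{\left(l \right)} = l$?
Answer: $- \frac{50}{81} \approx -0.61728$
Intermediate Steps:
$w{\left(n \right)} = -11 + n$ ($w{\left(n \right)} = \left(-5 + n\right) - 6 = -11 + n$)
$y = \frac{5}{81} \approx 0.061728$
$y w{\left(1^{2} \right)} = \frac{5 \left(-11 + 1^{2}\right)}{81} = \frac{5 \left(-11 + 1\right)}{81} = \frac{5}{81} \left(-10\right) = - \frac{50}{81}$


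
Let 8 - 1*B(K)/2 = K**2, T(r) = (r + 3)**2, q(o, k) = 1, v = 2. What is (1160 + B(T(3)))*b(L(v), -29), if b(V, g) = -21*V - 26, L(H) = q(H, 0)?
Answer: 66552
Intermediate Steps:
L(H) = 1
b(V, g) = -26 - 21*V
T(r) = (3 + r)**2
B(K) = 16 - 2*K**2
(1160 + B(T(3)))*b(L(v), -29) = (1160 + (16 - 2*(3 + 3)**4))*(-26 - 21*1) = (1160 + (16 - 2*(6**2)**2))*(-26 - 21) = (1160 + (16 - 2*36**2))*(-47) = (1160 + (16 - 2*1296))*(-47) = (1160 + (16 - 2592))*(-47) = (1160 - 2576)*(-47) = -1416*(-47) = 66552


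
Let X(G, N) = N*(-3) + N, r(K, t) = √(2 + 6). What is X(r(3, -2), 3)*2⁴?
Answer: -96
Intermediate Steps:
r(K, t) = 2*√2 (r(K, t) = √8 = 2*√2)
X(G, N) = -2*N (X(G, N) = -3*N + N = -2*N)
X(r(3, -2), 3)*2⁴ = -2*3*2⁴ = -6*16 = -96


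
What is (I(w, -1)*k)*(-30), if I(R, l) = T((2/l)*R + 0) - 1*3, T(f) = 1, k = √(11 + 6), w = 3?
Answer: 60*√17 ≈ 247.39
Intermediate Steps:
k = √17 ≈ 4.1231
I(R, l) = -2 (I(R, l) = 1 - 1*3 = 1 - 3 = -2)
(I(w, -1)*k)*(-30) = -2*√17*(-30) = 60*√17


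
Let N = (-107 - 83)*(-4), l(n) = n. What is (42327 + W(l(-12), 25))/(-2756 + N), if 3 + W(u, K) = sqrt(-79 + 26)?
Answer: -10581/499 - I*sqrt(53)/1996 ≈ -21.204 - 0.0036473*I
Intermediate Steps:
W(u, K) = -3 + I*sqrt(53) (W(u, K) = -3 + sqrt(-79 + 26) = -3 + sqrt(-53) = -3 + I*sqrt(53))
N = 760 (N = -190*(-4) = 760)
(42327 + W(l(-12), 25))/(-2756 + N) = (42327 + (-3 + I*sqrt(53)))/(-2756 + 760) = (42324 + I*sqrt(53))/(-1996) = (42324 + I*sqrt(53))*(-1/1996) = -10581/499 - I*sqrt(53)/1996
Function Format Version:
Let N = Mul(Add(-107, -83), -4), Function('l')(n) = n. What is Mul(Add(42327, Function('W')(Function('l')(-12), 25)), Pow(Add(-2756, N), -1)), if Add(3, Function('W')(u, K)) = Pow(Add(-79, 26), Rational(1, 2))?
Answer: Add(Rational(-10581, 499), Mul(Rational(-1, 1996), I, Pow(53, Rational(1, 2)))) ≈ Add(-21.204, Mul(-0.0036473, I))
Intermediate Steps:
Function('W')(u, K) = Add(-3, Mul(I, Pow(53, Rational(1, 2)))) (Function('W')(u, K) = Add(-3, Pow(Add(-79, 26), Rational(1, 2))) = Add(-3, Pow(-53, Rational(1, 2))) = Add(-3, Mul(I, Pow(53, Rational(1, 2)))))
N = 760 (N = Mul(-190, -4) = 760)
Mul(Add(42327, Function('W')(Function('l')(-12), 25)), Pow(Add(-2756, N), -1)) = Mul(Add(42327, Add(-3, Mul(I, Pow(53, Rational(1, 2))))), Pow(Add(-2756, 760), -1)) = Mul(Add(42324, Mul(I, Pow(53, Rational(1, 2)))), Pow(-1996, -1)) = Mul(Add(42324, Mul(I, Pow(53, Rational(1, 2)))), Rational(-1, 1996)) = Add(Rational(-10581, 499), Mul(Rational(-1, 1996), I, Pow(53, Rational(1, 2))))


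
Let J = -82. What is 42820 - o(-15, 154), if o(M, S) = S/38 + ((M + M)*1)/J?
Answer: 33353338/779 ≈ 42816.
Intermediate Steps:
o(M, S) = -M/41 + S/38 (o(M, S) = S/38 + ((M + M)*1)/(-82) = S*(1/38) + ((2*M)*1)*(-1/82) = S/38 + (2*M)*(-1/82) = S/38 - M/41 = -M/41 + S/38)
42820 - o(-15, 154) = 42820 - (-1/41*(-15) + (1/38)*154) = 42820 - (15/41 + 77/19) = 42820 - 1*3442/779 = 42820 - 3442/779 = 33353338/779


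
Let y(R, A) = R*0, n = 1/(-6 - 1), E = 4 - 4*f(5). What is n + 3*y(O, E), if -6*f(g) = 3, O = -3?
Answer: -⅐ ≈ -0.14286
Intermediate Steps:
f(g) = -½ (f(g) = -⅙*3 = -½)
E = 6 (E = 4 - 4*(-½) = 4 + 2 = 6)
n = -⅐ (n = 1/(-7) = -⅐ ≈ -0.14286)
y(R, A) = 0
n + 3*y(O, E) = -⅐ + 3*0 = -⅐ + 0 = -⅐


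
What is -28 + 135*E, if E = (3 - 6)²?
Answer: 1187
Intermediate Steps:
E = 9 (E = (-3)² = 9)
-28 + 135*E = -28 + 135*9 = -28 + 1215 = 1187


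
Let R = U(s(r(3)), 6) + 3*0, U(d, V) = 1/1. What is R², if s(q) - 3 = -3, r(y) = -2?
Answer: 1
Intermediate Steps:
s(q) = 0 (s(q) = 3 - 3 = 0)
U(d, V) = 1
R = 1 (R = 1 + 3*0 = 1 + 0 = 1)
R² = 1² = 1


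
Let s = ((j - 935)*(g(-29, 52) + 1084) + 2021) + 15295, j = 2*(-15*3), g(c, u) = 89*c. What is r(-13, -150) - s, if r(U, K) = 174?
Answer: -1551567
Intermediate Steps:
j = -90 (j = 2*(-45) = -90)
s = 1551741 (s = ((-90 - 935)*(89*(-29) + 1084) + 2021) + 15295 = (-1025*(-2581 + 1084) + 2021) + 15295 = (-1025*(-1497) + 2021) + 15295 = (1534425 + 2021) + 15295 = 1536446 + 15295 = 1551741)
r(-13, -150) - s = 174 - 1*1551741 = 174 - 1551741 = -1551567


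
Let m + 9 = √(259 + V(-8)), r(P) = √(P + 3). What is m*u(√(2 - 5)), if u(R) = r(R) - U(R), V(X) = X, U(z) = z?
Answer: (9 - √251)*(-√(3 + I*√3) + I*√3) ≈ 12.302 - 8.556*I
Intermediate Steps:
r(P) = √(3 + P)
u(R) = √(3 + R) - R
m = -9 + √251 (m = -9 + √(259 - 8) = -9 + √251 ≈ 6.8430)
m*u(√(2 - 5)) = (-9 + √251)*(√(3 + √(2 - 5)) - √(2 - 5)) = (-9 + √251)*(√(3 + √(-3)) - √(-3)) = (-9 + √251)*(√(3 + I*√3) - I*√3)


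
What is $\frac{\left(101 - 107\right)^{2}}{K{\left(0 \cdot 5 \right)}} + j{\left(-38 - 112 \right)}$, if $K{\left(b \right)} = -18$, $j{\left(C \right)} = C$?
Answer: $-152$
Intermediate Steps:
$\frac{\left(101 - 107\right)^{2}}{K{\left(0 \cdot 5 \right)}} + j{\left(-38 - 112 \right)} = \frac{\left(101 - 107\right)^{2}}{-18} - 150 = \left(-6\right)^{2} \left(- \frac{1}{18}\right) - 150 = 36 \left(- \frac{1}{18}\right) - 150 = -2 - 150 = -152$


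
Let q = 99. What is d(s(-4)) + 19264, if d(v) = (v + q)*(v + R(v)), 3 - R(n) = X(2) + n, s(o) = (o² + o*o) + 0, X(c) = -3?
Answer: 20050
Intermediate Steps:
s(o) = 2*o² (s(o) = (o² + o²) + 0 = 2*o² + 0 = 2*o²)
R(n) = 6 - n (R(n) = 3 - (-3 + n) = 3 + (3 - n) = 6 - n)
d(v) = 594 + 6*v (d(v) = (v + 99)*(v + (6 - v)) = (99 + v)*6 = 594 + 6*v)
d(s(-4)) + 19264 = (594 + 6*(2*(-4)²)) + 19264 = (594 + 6*(2*16)) + 19264 = (594 + 6*32) + 19264 = (594 + 192) + 19264 = 786 + 19264 = 20050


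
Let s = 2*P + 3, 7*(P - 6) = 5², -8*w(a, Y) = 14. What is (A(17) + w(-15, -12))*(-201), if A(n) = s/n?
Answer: 42813/476 ≈ 89.943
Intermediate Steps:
w(a, Y) = -7/4 (w(a, Y) = -⅛*14 = -7/4)
P = 67/7 (P = 6 + (⅐)*5² = 6 + (⅐)*25 = 6 + 25/7 = 67/7 ≈ 9.5714)
s = 155/7 (s = 2*(67/7) + 3 = 134/7 + 3 = 155/7 ≈ 22.143)
A(n) = 155/(7*n)
(A(17) + w(-15, -12))*(-201) = ((155/7)/17 - 7/4)*(-201) = ((155/7)*(1/17) - 7/4)*(-201) = (155/119 - 7/4)*(-201) = -213/476*(-201) = 42813/476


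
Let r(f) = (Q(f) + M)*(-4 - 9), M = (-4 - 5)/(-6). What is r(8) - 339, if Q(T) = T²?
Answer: -2381/2 ≈ -1190.5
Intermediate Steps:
M = 3/2 (M = -9*(-⅙) = 3/2 ≈ 1.5000)
r(f) = -39/2 - 13*f² (r(f) = (f² + 3/2)*(-4 - 9) = (3/2 + f²)*(-13) = -39/2 - 13*f²)
r(8) - 339 = (-39/2 - 13*8²) - 339 = (-39/2 - 13*64) - 339 = (-39/2 - 832) - 339 = -1703/2 - 339 = -2381/2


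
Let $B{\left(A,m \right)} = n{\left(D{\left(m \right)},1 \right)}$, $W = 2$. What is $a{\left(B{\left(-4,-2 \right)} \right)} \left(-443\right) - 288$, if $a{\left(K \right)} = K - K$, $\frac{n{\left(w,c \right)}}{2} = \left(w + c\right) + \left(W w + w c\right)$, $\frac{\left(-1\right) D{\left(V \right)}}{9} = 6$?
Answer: $-288$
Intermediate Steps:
$D{\left(V \right)} = -54$ ($D{\left(V \right)} = \left(-9\right) 6 = -54$)
$n{\left(w,c \right)} = 2 c + 6 w + 2 c w$ ($n{\left(w,c \right)} = 2 \left(\left(w + c\right) + \left(2 w + w c\right)\right) = 2 \left(\left(c + w\right) + \left(2 w + c w\right)\right) = 2 \left(c + 3 w + c w\right) = 2 c + 6 w + 2 c w$)
$B{\left(A,m \right)} = -430$ ($B{\left(A,m \right)} = 2 \cdot 1 + 6 \left(-54\right) + 2 \cdot 1 \left(-54\right) = 2 - 324 - 108 = -430$)
$a{\left(K \right)} = 0$
$a{\left(B{\left(-4,-2 \right)} \right)} \left(-443\right) - 288 = 0 \left(-443\right) - 288 = 0 - 288 = -288$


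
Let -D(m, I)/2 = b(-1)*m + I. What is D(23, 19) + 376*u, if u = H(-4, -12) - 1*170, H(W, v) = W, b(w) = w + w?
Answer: -65370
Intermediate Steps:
b(w) = 2*w
u = -174 (u = -4 - 1*170 = -4 - 170 = -174)
D(m, I) = -2*I + 4*m (D(m, I) = -2*((2*(-1))*m + I) = -2*(-2*m + I) = -2*(I - 2*m) = -2*I + 4*m)
D(23, 19) + 376*u = (-2*19 + 4*23) + 376*(-174) = (-38 + 92) - 65424 = 54 - 65424 = -65370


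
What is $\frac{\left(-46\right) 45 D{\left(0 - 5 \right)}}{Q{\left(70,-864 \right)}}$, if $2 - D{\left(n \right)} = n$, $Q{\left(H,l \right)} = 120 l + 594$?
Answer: $\frac{35}{249} \approx 0.14056$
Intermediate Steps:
$Q{\left(H,l \right)} = 594 + 120 l$
$D{\left(n \right)} = 2 - n$
$\frac{\left(-46\right) 45 D{\left(0 - 5 \right)}}{Q{\left(70,-864 \right)}} = \frac{\left(-46\right) 45 \left(2 - \left(0 - 5\right)\right)}{594 + 120 \left(-864\right)} = \frac{\left(-2070\right) \left(2 - -5\right)}{594 - 103680} = \frac{\left(-2070\right) \left(2 + 5\right)}{-103086} = \left(-2070\right) 7 \left(- \frac{1}{103086}\right) = \left(-14490\right) \left(- \frac{1}{103086}\right) = \frac{35}{249}$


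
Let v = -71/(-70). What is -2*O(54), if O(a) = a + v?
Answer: -3851/35 ≈ -110.03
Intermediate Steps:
v = 71/70 (v = -71*(-1/70) = 71/70 ≈ 1.0143)
O(a) = 71/70 + a (O(a) = a + 71/70 = 71/70 + a)
-2*O(54) = -2*(71/70 + 54) = -2*3851/70 = -3851/35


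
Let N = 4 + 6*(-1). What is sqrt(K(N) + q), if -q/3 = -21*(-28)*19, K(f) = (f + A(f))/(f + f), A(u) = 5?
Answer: I*sqrt(134067)/2 ≈ 183.08*I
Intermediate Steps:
N = -2 (N = 4 - 6 = -2)
K(f) = (5 + f)/(2*f) (K(f) = (f + 5)/(f + f) = (5 + f)/((2*f)) = (5 + f)*(1/(2*f)) = (5 + f)/(2*f))
q = -33516 (q = -3*(-21*(-28))*19 = -1764*19 = -3*11172 = -33516)
sqrt(K(N) + q) = sqrt((1/2)*(5 - 2)/(-2) - 33516) = sqrt((1/2)*(-1/2)*3 - 33516) = sqrt(-3/4 - 33516) = sqrt(-134067/4) = I*sqrt(134067)/2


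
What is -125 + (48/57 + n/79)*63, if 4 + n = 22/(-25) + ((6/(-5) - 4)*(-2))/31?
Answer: -87910409/1163275 ≈ -75.572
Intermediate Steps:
n = -3522/775 (n = -4 + (22/(-25) + ((6/(-5) - 4)*(-2))/31) = -4 + (22*(-1/25) + ((6*(-⅕) - 4)*(-2))*(1/31)) = -4 + (-22/25 + ((-6/5 - 4)*(-2))*(1/31)) = -4 + (-22/25 - 26/5*(-2)*(1/31)) = -4 + (-22/25 + (52/5)*(1/31)) = -4 + (-22/25 + 52/155) = -4 - 422/775 = -3522/775 ≈ -4.5445)
-125 + (48/57 + n/79)*63 = -125 + (48/57 - 3522/775/79)*63 = -125 + (48*(1/57) - 3522/775*1/79)*63 = -125 + (16/19 - 3522/61225)*63 = -125 + (912682/1163275)*63 = -125 + 57498966/1163275 = -87910409/1163275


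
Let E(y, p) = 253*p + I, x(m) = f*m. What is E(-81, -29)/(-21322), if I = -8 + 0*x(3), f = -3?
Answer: 7345/21322 ≈ 0.34448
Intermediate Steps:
x(m) = -3*m
I = -8 (I = -8 + 0*(-3*3) = -8 + 0*(-9) = -8 + 0 = -8)
E(y, p) = -8 + 253*p (E(y, p) = 253*p - 8 = -8 + 253*p)
E(-81, -29)/(-21322) = (-8 + 253*(-29))/(-21322) = (-8 - 7337)*(-1/21322) = -7345*(-1/21322) = 7345/21322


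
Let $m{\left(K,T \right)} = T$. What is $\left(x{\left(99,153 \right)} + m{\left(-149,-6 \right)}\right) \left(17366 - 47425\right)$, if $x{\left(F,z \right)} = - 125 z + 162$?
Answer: $570189171$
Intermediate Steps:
$x{\left(F,z \right)} = 162 - 125 z$
$\left(x{\left(99,153 \right)} + m{\left(-149,-6 \right)}\right) \left(17366 - 47425\right) = \left(\left(162 - 19125\right) - 6\right) \left(17366 - 47425\right) = \left(\left(162 - 19125\right) - 6\right) \left(-30059\right) = \left(-18963 - 6\right) \left(-30059\right) = \left(-18969\right) \left(-30059\right) = 570189171$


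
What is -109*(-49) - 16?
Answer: 5325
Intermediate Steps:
-109*(-49) - 16 = 5341 - 16 = 5325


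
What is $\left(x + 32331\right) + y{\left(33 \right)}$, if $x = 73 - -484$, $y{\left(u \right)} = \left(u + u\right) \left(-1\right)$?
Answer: $32822$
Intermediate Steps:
$y{\left(u \right)} = - 2 u$ ($y{\left(u \right)} = 2 u \left(-1\right) = - 2 u$)
$x = 557$ ($x = 73 + 484 = 557$)
$\left(x + 32331\right) + y{\left(33 \right)} = \left(557 + 32331\right) - 66 = 32888 - 66 = 32822$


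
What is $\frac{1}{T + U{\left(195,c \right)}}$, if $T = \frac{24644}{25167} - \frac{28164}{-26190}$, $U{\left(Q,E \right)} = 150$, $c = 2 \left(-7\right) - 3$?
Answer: $\frac{36617985}{5567932736} \approx 0.0065766$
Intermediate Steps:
$c = -17$ ($c = -14 - 3 = -17$)
$T = \frac{75234986}{36617985}$ ($T = 24644 \cdot \frac{1}{25167} - - \frac{4694}{4365} = \frac{24644}{25167} + \frac{4694}{4365} = \frac{75234986}{36617985} \approx 2.0546$)
$\frac{1}{T + U{\left(195,c \right)}} = \frac{1}{\frac{75234986}{36617985} + 150} = \frac{1}{\frac{5567932736}{36617985}} = \frac{36617985}{5567932736}$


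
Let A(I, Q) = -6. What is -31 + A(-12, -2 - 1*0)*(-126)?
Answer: 725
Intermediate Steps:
-31 + A(-12, -2 - 1*0)*(-126) = -31 - 6*(-126) = -31 + 756 = 725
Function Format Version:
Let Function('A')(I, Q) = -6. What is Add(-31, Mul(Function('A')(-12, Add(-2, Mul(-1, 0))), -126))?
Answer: 725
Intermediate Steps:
Add(-31, Mul(Function('A')(-12, Add(-2, Mul(-1, 0))), -126)) = Add(-31, Mul(-6, -126)) = Add(-31, 756) = 725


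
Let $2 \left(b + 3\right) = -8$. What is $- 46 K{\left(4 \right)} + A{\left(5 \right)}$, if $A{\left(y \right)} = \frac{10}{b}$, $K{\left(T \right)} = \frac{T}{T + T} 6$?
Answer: $- \frac{976}{7} \approx -139.43$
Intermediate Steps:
$b = -7$ ($b = -3 + \frac{1}{2} \left(-8\right) = -3 - 4 = -7$)
$K{\left(T \right)} = 3$ ($K{\left(T \right)} = \frac{T}{2 T} 6 = T \frac{1}{2 T} 6 = \frac{1}{2} \cdot 6 = 3$)
$A{\left(y \right)} = - \frac{10}{7}$ ($A{\left(y \right)} = \frac{10}{-7} = 10 \left(- \frac{1}{7}\right) = - \frac{10}{7}$)
$- 46 K{\left(4 \right)} + A{\left(5 \right)} = \left(-46\right) 3 - \frac{10}{7} = -138 - \frac{10}{7} = - \frac{976}{7}$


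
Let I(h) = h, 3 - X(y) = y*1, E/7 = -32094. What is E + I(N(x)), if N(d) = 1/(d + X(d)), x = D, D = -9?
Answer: -673973/3 ≈ -2.2466e+5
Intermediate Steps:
E = -224658 (E = 7*(-32094) = -224658)
X(y) = 3 - y
x = -9
N(d) = ⅓ (N(d) = 1/(d + (3 - d)) = 1/3 = ⅓)
E + I(N(x)) = -224658 + ⅓ = -673973/3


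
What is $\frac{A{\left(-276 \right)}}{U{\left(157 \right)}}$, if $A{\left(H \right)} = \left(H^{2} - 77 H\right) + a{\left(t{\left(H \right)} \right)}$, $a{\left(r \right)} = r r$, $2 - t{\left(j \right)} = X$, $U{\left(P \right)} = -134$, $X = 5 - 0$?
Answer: $- \frac{97437}{134} \approx -727.14$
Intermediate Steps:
$X = 5$ ($X = 5 + 0 = 5$)
$t{\left(j \right)} = -3$ ($t{\left(j \right)} = 2 - 5 = -3$)
$a{\left(r \right)} = r^{2}$
$A{\left(H \right)} = 9 + H^{2} - 77 H$ ($A{\left(H \right)} = \left(H^{2} - 77 H\right) + \left(-3\right)^{2} = \left(H^{2} - 77 H\right) + 9 = 9 + H^{2} - 77 H$)
$\frac{A{\left(-276 \right)}}{U{\left(157 \right)}} = \frac{9 + \left(-276\right)^{2} - -21252}{-134} = \left(9 + 76176 + 21252\right) \left(- \frac{1}{134}\right) = 97437 \left(- \frac{1}{134}\right) = - \frac{97437}{134}$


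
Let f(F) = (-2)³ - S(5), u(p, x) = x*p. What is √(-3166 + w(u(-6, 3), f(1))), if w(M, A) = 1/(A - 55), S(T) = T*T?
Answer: I*√6129398/44 ≈ 56.267*I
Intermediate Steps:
u(p, x) = p*x
S(T) = T²
f(F) = -33 (f(F) = (-2)³ - 1*5² = -8 - 1*25 = -8 - 25 = -33)
w(M, A) = 1/(-55 + A)
√(-3166 + w(u(-6, 3), f(1))) = √(-3166 + 1/(-55 - 33)) = √(-3166 + 1/(-88)) = √(-3166 - 1/88) = √(-278609/88) = I*√6129398/44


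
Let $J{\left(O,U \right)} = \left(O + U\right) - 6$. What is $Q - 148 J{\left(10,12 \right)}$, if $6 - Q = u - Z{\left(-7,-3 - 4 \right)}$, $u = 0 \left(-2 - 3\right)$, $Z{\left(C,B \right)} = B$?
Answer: $-2369$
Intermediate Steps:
$J{\left(O,U \right)} = -6 + O + U$
$u = 0$ ($u = 0 \left(-5\right) = 0$)
$Q = -1$ ($Q = 6 - \left(0 - \left(-3 - 4\right)\right) = 6 - \left(0 - -7\right) = 6 - \left(0 + 7\right) = 6 - 7 = -1$)
$Q - 148 J{\left(10,12 \right)} = -1 - 148 \left(-6 + 10 + 12\right) = -1 - 2368 = -2369$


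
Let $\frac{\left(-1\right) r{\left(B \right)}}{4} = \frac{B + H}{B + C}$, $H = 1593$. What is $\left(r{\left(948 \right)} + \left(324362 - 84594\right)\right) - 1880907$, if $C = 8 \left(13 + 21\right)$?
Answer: $- \frac{500549936}{305} \approx -1.6411 \cdot 10^{6}$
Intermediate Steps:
$C = 272$ ($C = 8 \cdot 34 = 272$)
$r{\left(B \right)} = - \frac{4 \left(1593 + B\right)}{272 + B}$ ($r{\left(B \right)} = - 4 \frac{B + 1593}{B + 272} = - 4 \frac{1593 + B}{272 + B} = - \frac{4 \left(1593 + B\right)}{272 + B}$)
$\left(r{\left(948 \right)} + \left(324362 - 84594\right)\right) - 1880907 = \left(\frac{4 \left(-1593 - 948\right)}{272 + 948} + \left(324362 - 84594\right)\right) - 1880907 = \left(\frac{4 \left(-1593 - 948\right)}{1220} + \left(324362 - 84594\right)\right) - 1880907 = \left(4 \cdot \frac{1}{1220} \left(-2541\right) + 239768\right) - 1880907 = \left(- \frac{2541}{305} + 239768\right) - 1880907 = \frac{73126699}{305} - 1880907 = - \frac{500549936}{305}$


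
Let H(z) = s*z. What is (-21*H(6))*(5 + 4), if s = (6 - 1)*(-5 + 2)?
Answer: 17010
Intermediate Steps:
s = -15 (s = 5*(-3) = -15)
H(z) = -15*z
(-21*H(6))*(5 + 4) = (-(-315)*6)*(5 + 4) = -21*(-90)*9 = 1890*9 = 17010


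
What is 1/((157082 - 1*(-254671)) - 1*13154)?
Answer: 1/398599 ≈ 2.5088e-6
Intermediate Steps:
1/((157082 - 1*(-254671)) - 1*13154) = 1/((157082 + 254671) - 13154) = 1/(411753 - 13154) = 1/398599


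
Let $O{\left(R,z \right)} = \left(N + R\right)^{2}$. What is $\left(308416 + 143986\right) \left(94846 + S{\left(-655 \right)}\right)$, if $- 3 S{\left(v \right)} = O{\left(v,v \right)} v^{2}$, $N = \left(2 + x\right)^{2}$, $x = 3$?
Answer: $-25678298004494908$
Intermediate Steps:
$N = 25$ ($N = \left(2 + 3\right)^{2} = 5^{2} = 25$)
$O{\left(R,z \right)} = \left(25 + R\right)^{2}$
$S{\left(v \right)} = - \frac{v^{2} \left(25 + v\right)^{2}}{3}$ ($S{\left(v \right)} = - \frac{\left(25 + v\right)^{2} v^{2}}{3} = - \frac{v^{2} \left(25 + v\right)^{2}}{3}$)
$\left(308416 + 143986\right) \left(94846 + S{\left(-655 \right)}\right) = \left(308416 + 143986\right) \left(94846 - \frac{\left(-655\right)^{2} \left(25 - 655\right)^{2}}{3}\right) = 452402 \left(94846 - \frac{429025 \left(-630\right)^{2}}{3}\right) = 452402 \left(94846 - \frac{429025}{3} \cdot 396900\right) = 452402 \left(94846 - 56760007500\right) = 452402 \left(-56759912654\right) = -25678298004494908$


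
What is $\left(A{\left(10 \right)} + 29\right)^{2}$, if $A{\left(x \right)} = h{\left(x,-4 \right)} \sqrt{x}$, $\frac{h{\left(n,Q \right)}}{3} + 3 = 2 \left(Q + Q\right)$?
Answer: $33331 - 3306 \sqrt{10} \approx 22877.0$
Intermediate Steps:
$h{\left(n,Q \right)} = -9 + 12 Q$ ($h{\left(n,Q \right)} = -9 + 3 \cdot 2 \left(Q + Q\right) = -9 + 3 \cdot 2 \cdot 2 Q = -9 + 3 \cdot 4 Q = -9 + 12 Q$)
$A{\left(x \right)} = - 57 \sqrt{x}$ ($A{\left(x \right)} = \left(-9 + 12 \left(-4\right)\right) \sqrt{x} = \left(-9 - 48\right) \sqrt{x} = - 57 \sqrt{x}$)
$\left(A{\left(10 \right)} + 29\right)^{2} = \left(- 57 \sqrt{10} + 29\right)^{2} = \left(29 - 57 \sqrt{10}\right)^{2}$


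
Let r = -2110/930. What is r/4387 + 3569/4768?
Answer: 1455113831/1945301088 ≈ 0.74801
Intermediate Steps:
r = -211/93 (r = -2110*1/930 = -211/93 ≈ -2.2688)
r/4387 + 3569/4768 = -211/93/4387 + 3569/4768 = -211/93*1/4387 + 3569*(1/4768) = -211/407991 + 3569/4768 = 1455113831/1945301088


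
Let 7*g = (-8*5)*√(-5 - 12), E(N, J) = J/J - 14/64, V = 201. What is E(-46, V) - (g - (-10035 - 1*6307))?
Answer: -522919/32 + 40*I*√17/7 ≈ -16341.0 + 23.561*I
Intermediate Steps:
E(N, J) = 25/32 (E(N, J) = 1 - 14*1/64 = 1 - 7/32 = 25/32)
g = -40*I*√17/7 (g = ((-8*5)*√(-5 - 12))/7 = (-40*I*√17)/7 = -40*I*√17/7 ≈ -23.561*I)
E(-46, V) - (g - (-10035 - 1*6307)) = 25/32 - (-40*I*√17/7 - (-10035 - 1*6307)) = 25/32 - (-40*I*√17/7 - (-10035 - 6307)) = 25/32 - (-40*I*√17/7 - 1*(-16342)) = 25/32 - (-40*I*√17/7 + 16342) = 25/32 - (16342 - 40*I*√17/7) = 25/32 + (-16342 + 40*I*√17/7) = -522919/32 + 40*I*√17/7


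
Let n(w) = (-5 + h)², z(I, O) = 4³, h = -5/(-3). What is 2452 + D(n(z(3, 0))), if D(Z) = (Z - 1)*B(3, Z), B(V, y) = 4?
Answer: 22432/9 ≈ 2492.4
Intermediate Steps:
h = 5/3 (h = -5*(-⅓) = 5/3 ≈ 1.6667)
z(I, O) = 64
n(w) = 100/9 (n(w) = (-5 + 5/3)² = (-10/3)² = 100/9)
D(Z) = -4 + 4*Z (D(Z) = (Z - 1)*4 = (-1 + Z)*4 = -4 + 4*Z)
2452 + D(n(z(3, 0))) = 2452 + (-4 + 4*(100/9)) = 2452 + (-4 + 400/9) = 2452 + 364/9 = 22432/9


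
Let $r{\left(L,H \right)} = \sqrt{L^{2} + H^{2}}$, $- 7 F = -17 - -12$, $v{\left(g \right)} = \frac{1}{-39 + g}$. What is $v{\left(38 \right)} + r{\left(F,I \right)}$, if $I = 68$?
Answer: $-1 + \frac{\sqrt{226601}}{7} \approx 67.004$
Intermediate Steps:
$F = \frac{5}{7}$ ($F = - \frac{-17 - -12}{7} = - \frac{-17 + 12}{7} = \left(- \frac{1}{7}\right) \left(-5\right) = \frac{5}{7} \approx 0.71429$)
$r{\left(L,H \right)} = \sqrt{H^{2} + L^{2}}$
$v{\left(38 \right)} + r{\left(F,I \right)} = \frac{1}{-39 + 38} + \sqrt{68^{2} + \left(\frac{5}{7}\right)^{2}} = \frac{1}{-1} + \sqrt{4624 + \frac{25}{49}} = -1 + \sqrt{\frac{226601}{49}} = -1 + \frac{\sqrt{226601}}{7}$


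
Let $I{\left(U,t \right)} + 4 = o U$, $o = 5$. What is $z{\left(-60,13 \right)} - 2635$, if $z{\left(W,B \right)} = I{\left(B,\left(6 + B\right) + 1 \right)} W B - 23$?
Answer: $-50238$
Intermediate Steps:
$I{\left(U,t \right)} = -4 + 5 U$
$z{\left(W,B \right)} = -23 + B W \left(-4 + 5 B\right)$ ($z{\left(W,B \right)} = \left(-4 + 5 B\right) W B - 23 = W \left(-4 + 5 B\right) B - 23 = B W \left(-4 + 5 B\right) - 23 = -23 + B W \left(-4 + 5 B\right)$)
$z{\left(-60,13 \right)} - 2635 = \left(-23 + 13 \left(-60\right) \left(-4 + 5 \cdot 13\right)\right) - 2635 = \left(-23 + 13 \left(-60\right) \left(-4 + 65\right)\right) - 2635 = \left(-23 + 13 \left(-60\right) 61\right) - 2635 = \left(-23 - 47580\right) - 2635 = -47603 - 2635 = -50238$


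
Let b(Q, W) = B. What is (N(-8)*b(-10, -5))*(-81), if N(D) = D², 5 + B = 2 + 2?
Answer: 5184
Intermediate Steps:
B = -1 (B = -5 + (2 + 2) = -5 + 4 = -1)
b(Q, W) = -1
(N(-8)*b(-10, -5))*(-81) = ((-8)²*(-1))*(-81) = (64*(-1))*(-81) = -64*(-81) = 5184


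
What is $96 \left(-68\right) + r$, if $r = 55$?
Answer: $-6473$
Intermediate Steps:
$96 \left(-68\right) + r = 96 \left(-68\right) + 55 = -6528 + 55 = -6473$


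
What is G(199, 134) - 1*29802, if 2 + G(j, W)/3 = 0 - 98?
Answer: -30102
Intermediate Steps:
G(j, W) = -300 (G(j, W) = -6 + 3*(0 - 98) = -6 + 3*(-98) = -6 - 294 = -300)
G(199, 134) - 1*29802 = -300 - 1*29802 = -300 - 29802 = -30102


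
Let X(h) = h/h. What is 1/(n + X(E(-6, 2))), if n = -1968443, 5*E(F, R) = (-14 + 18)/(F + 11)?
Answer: -1/1968442 ≈ -5.0802e-7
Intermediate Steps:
E(F, R) = 4/(5*(11 + F)) (E(F, R) = ((-14 + 18)/(F + 11))/5 = (4/(11 + F))/5 = 4/(5*(11 + F)))
X(h) = 1
1/(n + X(E(-6, 2))) = 1/(-1968443 + 1) = 1/(-1968442) = -1/1968442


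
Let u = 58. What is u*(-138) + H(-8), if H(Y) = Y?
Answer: -8012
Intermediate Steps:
u*(-138) + H(-8) = 58*(-138) - 8 = -8004 - 8 = -8012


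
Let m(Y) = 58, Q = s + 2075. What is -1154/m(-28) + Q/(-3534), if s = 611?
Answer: -1058506/51243 ≈ -20.657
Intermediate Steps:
Q = 2686 (Q = 611 + 2075 = 2686)
-1154/m(-28) + Q/(-3534) = -1154/58 + 2686/(-3534) = -1154*1/58 + 2686*(-1/3534) = -577/29 - 1343/1767 = -1058506/51243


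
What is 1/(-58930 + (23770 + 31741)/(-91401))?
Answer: -91401/5386316441 ≈ -1.6969e-5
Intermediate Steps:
1/(-58930 + (23770 + 31741)/(-91401)) = 1/(-58930 + 55511*(-1/91401)) = 1/(-58930 - 55511/91401) = 1/(-5386316441/91401) = -91401/5386316441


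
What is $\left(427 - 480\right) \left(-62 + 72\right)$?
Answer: $-530$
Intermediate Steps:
$\left(427 - 480\right) \left(-62 + 72\right) = \left(-53\right) 10 = -530$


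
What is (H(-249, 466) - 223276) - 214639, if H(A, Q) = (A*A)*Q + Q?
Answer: 28455017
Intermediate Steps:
H(A, Q) = Q + Q*A² (H(A, Q) = A²*Q + Q = Q*A² + Q = Q + Q*A²)
(H(-249, 466) - 223276) - 214639 = (466*(1 + (-249)²) - 223276) - 214639 = (466*(1 + 62001) - 223276) - 214639 = (466*62002 - 223276) - 214639 = (28892932 - 223276) - 214639 = 28669656 - 214639 = 28455017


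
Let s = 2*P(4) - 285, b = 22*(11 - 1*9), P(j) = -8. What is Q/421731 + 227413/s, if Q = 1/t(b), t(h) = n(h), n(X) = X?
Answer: -4219912923431/5585405364 ≈ -755.53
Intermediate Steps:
b = 44 (b = 22*(11 - 9) = 22*2 = 44)
s = -301 (s = 2*(-8) - 285 = -16 - 285 = -301)
t(h) = h
Q = 1/44 ≈ 0.022727
Q/421731 + 227413/s = (1/44)/421731 + 227413/(-301) = (1/44)*(1/421731) + 227413*(-1/301) = 1/18556164 - 227413/301 = -4219912923431/5585405364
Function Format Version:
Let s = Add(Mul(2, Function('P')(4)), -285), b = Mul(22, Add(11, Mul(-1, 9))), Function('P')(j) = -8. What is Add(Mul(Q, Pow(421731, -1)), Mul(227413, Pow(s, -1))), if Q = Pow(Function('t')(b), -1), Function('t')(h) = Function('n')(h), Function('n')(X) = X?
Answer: Rational(-4219912923431, 5585405364) ≈ -755.53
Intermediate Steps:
b = 44 (b = Mul(22, Add(11, -9)) = Mul(22, 2) = 44)
s = -301 (s = Add(Mul(2, -8), -285) = Add(-16, -285) = -301)
Function('t')(h) = h
Q = Rational(1, 44) (Q = Pow(44, -1) = Rational(1, 44) ≈ 0.022727)
Add(Mul(Q, Pow(421731, -1)), Mul(227413, Pow(s, -1))) = Add(Mul(Rational(1, 44), Pow(421731, -1)), Mul(227413, Pow(-301, -1))) = Add(Mul(Rational(1, 44), Rational(1, 421731)), Mul(227413, Rational(-1, 301))) = Add(Rational(1, 18556164), Rational(-227413, 301)) = Rational(-4219912923431, 5585405364)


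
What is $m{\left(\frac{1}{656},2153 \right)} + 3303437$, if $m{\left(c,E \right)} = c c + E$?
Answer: $\frac{1422514378241}{430336} \approx 3.3056 \cdot 10^{6}$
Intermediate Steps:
$m{\left(c,E \right)} = E + c^{2}$ ($m{\left(c,E \right)} = c^{2} + E = E + c^{2}$)
$m{\left(\frac{1}{656},2153 \right)} + 3303437 = \left(2153 + \left(\frac{1}{656}\right)^{2}\right) + 3303437 = \left(2153 + \frac{1}{430336}\right) + 3303437 = \frac{926513409}{430336} + 3303437 = \frac{1422514378241}{430336}$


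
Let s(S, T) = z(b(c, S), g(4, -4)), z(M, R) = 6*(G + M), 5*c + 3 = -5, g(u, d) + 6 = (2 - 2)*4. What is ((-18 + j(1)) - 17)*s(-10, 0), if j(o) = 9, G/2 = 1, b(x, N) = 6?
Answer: -1248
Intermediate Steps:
g(u, d) = -6 (g(u, d) = -6 + (2 - 2)*4 = -6 + 0*4 = -6 + 0 = -6)
c = -8/5 (c = -⅗ + (⅕)*(-5) = -⅗ - 1 = -8/5 ≈ -1.6000)
G = 2 (G = 2*1 = 2)
z(M, R) = 12 + 6*M (z(M, R) = 6*(2 + M) = 12 + 6*M)
s(S, T) = 48 (s(S, T) = 12 + 6*6 = 12 + 36 = 48)
((-18 + j(1)) - 17)*s(-10, 0) = ((-18 + 9) - 17)*48 = (-9 - 17)*48 = -26*48 = -1248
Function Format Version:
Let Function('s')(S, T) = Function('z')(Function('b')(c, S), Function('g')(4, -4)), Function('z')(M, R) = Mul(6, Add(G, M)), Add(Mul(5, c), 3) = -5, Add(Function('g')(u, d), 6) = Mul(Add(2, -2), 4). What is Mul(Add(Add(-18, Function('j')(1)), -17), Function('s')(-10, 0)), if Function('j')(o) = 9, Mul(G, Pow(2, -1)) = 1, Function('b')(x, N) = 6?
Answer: -1248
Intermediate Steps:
Function('g')(u, d) = -6 (Function('g')(u, d) = Add(-6, Mul(Add(2, -2), 4)) = Add(-6, Mul(0, 4)) = Add(-6, 0) = -6)
c = Rational(-8, 5) (c = Add(Rational(-3, 5), Mul(Rational(1, 5), -5)) = Add(Rational(-3, 5), -1) = Rational(-8, 5) ≈ -1.6000)
G = 2 (G = Mul(2, 1) = 2)
Function('z')(M, R) = Add(12, Mul(6, M)) (Function('z')(M, R) = Mul(6, Add(2, M)) = Add(12, Mul(6, M)))
Function('s')(S, T) = 48 (Function('s')(S, T) = Add(12, Mul(6, 6)) = Add(12, 36) = 48)
Mul(Add(Add(-18, Function('j')(1)), -17), Function('s')(-10, 0)) = Mul(Add(Add(-18, 9), -17), 48) = Mul(Add(-9, -17), 48) = Mul(-26, 48) = -1248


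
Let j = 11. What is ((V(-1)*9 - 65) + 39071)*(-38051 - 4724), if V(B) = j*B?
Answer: -1664246925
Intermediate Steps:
V(B) = 11*B
((V(-1)*9 - 65) + 39071)*(-38051 - 4724) = (((11*(-1))*9 - 65) + 39071)*(-38051 - 4724) = ((-11*9 - 65) + 39071)*(-42775) = ((-99 - 65) + 39071)*(-42775) = (-164 + 39071)*(-42775) = 38907*(-42775) = -1664246925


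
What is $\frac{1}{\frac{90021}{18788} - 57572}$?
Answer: $- \frac{18788}{1081572715} \approx -1.7371 \cdot 10^{-5}$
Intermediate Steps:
$\frac{1}{\frac{90021}{18788} - 57572} = \frac{1}{- \frac{1081572715}{18788}} = - \frac{18788}{1081572715}$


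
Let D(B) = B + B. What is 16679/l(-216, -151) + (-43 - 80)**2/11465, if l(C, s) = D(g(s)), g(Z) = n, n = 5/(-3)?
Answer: -114704583/22930 ≈ -5002.4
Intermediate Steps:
n = -5/3 (n = 5*(-1/3) = -5/3 ≈ -1.6667)
g(Z) = -5/3
D(B) = 2*B
l(C, s) = -10/3 (l(C, s) = 2*(-5/3) = -10/3)
16679/l(-216, -151) + (-43 - 80)**2/11465 = 16679/(-10/3) + (-43 - 80)**2/11465 = 16679*(-3/10) + (-123)**2*(1/11465) = -50037/10 + 15129*(1/11465) = -50037/10 + 15129/11465 = -114704583/22930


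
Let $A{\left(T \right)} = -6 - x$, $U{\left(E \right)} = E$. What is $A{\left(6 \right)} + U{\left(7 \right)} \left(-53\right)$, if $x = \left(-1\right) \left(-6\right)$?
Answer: $-383$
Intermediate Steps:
$x = 6$
$A{\left(T \right)} = -12$ ($A{\left(T \right)} = -6 - 6 = -12$)
$A{\left(6 \right)} + U{\left(7 \right)} \left(-53\right) = -12 + 7 \left(-53\right) = -12 - 371 = -383$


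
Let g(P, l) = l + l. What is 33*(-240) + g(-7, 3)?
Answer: -7914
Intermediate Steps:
g(P, l) = 2*l
33*(-240) + g(-7, 3) = 33*(-240) + 2*3 = -7920 + 6 = -7914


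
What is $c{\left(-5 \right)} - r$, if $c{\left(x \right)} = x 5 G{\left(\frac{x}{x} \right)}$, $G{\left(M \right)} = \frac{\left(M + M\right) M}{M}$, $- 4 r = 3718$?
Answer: $\frac{1759}{2} \approx 879.5$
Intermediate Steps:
$r = - \frac{1859}{2}$ ($r = \left(- \frac{1}{4}\right) 3718 = - \frac{1859}{2} \approx -929.5$)
$G{\left(M \right)} = 2 M$ ($G{\left(M \right)} = \frac{2 M M}{M} = \frac{2 M^{2}}{M} = 2 M$)
$c{\left(x \right)} = 10 x$ ($c{\left(x \right)} = x 5 \cdot 2 \frac{x}{x} = 5 x 2 \cdot 1 = 5 x 2 = 10 x$)
$c{\left(-5 \right)} - r = 10 \left(-5\right) - - \frac{1859}{2} = -50 + \frac{1859}{2} = \frac{1759}{2}$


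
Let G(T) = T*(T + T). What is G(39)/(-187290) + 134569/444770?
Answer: 265004863/925566370 ≈ 0.28632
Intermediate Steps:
G(T) = 2*T² (G(T) = T*(2*T) = 2*T²)
G(39)/(-187290) + 134569/444770 = (2*39²)/(-187290) + 134569/444770 = (2*1521)*(-1/187290) + 134569*(1/444770) = 3042*(-1/187290) + 134569/444770 = -169/10405 + 134569/444770 = 265004863/925566370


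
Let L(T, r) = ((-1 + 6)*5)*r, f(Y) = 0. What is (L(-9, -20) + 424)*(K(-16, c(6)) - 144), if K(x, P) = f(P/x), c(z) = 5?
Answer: 10944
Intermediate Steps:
K(x, P) = 0
L(T, r) = 25*r (L(T, r) = (5*5)*r = 25*r)
(L(-9, -20) + 424)*(K(-16, c(6)) - 144) = (25*(-20) + 424)*(0 - 144) = (-500 + 424)*(-144) = -76*(-144) = 10944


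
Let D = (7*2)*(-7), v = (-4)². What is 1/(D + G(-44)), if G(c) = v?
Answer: -1/82 ≈ -0.012195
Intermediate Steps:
v = 16
D = -98 (D = 14*(-7) = -98)
G(c) = 16
1/(D + G(-44)) = 1/(-98 + 16) = 1/(-82) = -1/82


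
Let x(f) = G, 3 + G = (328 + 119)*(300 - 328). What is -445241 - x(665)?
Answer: -432722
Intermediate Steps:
G = -12519 (G = -3 + (328 + 119)*(300 - 328) = -3 + 447*(-28) = -3 - 12516 = -12519)
x(f) = -12519
-445241 - x(665) = -445241 - 1*(-12519) = -445241 + 12519 = -432722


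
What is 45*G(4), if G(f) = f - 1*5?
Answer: -45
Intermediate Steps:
G(f) = -5 + f (G(f) = f - 5 = -5 + f)
45*G(4) = 45*(-5 + 4) = 45*(-1) = -45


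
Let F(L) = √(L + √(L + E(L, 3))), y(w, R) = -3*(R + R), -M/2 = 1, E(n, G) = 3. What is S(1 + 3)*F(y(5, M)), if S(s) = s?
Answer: 4*√(12 + √15) ≈ 15.936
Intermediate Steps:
M = -2 (M = -2*1 = -2)
y(w, R) = -6*R
F(L) = √(L + √(3 + L)) (F(L) = √(L + √(L + 3)) = √(L + √(3 + L)))
S(1 + 3)*F(y(5, M)) = (1 + 3)*√(-6*(-2) + √(3 - 6*(-2))) = 4*√(12 + √(3 + 12)) = 4*√(12 + √15)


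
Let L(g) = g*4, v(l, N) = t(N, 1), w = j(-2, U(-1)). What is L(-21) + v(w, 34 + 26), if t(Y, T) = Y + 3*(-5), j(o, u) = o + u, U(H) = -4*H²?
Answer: -39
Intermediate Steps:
w = -6 (w = -2 - 4*(-1)² = -2 - 4*1 = -2 - 4 = -6)
t(Y, T) = -15 + Y (t(Y, T) = Y - 15 = -15 + Y)
v(l, N) = -15 + N
L(g) = 4*g
L(-21) + v(w, 34 + 26) = 4*(-21) + (-15 + (34 + 26)) = -84 + (-15 + 60) = -84 + 45 = -39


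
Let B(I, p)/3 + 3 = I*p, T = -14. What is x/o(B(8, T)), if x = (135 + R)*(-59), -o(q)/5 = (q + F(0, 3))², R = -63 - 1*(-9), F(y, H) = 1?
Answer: 4779/591680 ≈ 0.0080770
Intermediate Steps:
R = -54 (R = -63 + 9 = -54)
B(I, p) = -9 + 3*I*p (B(I, p) = -9 + 3*(I*p) = -9 + 3*I*p)
o(q) = -5*(1 + q)² (o(q) = -5*(q + 1)² = -5*(1 + q)²)
x = -4779 (x = (135 - 54)*(-59) = 81*(-59) = -4779)
x/o(B(8, T)) = -4779*(-1/(5*(1 + (-9 + 3*8*(-14)))²)) = -4779*(-1/(5*(1 + (-9 - 336))²)) = -4779*(-1/(5*(1 - 345)²)) = -4779/((-5*(-344)²)) = -4779/((-5*118336)) = -4779/(-591680) = -4779*(-1/591680) = 4779/591680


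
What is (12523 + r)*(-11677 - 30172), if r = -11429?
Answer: -45782806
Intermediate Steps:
(12523 + r)*(-11677 - 30172) = (12523 - 11429)*(-11677 - 30172) = 1094*(-41849) = -45782806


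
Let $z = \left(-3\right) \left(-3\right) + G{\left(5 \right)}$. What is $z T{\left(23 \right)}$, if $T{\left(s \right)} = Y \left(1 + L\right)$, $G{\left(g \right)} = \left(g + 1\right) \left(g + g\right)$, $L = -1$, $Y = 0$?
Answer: $0$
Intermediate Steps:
$G{\left(g \right)} = 2 g \left(1 + g\right)$ ($G{\left(g \right)} = \left(1 + g\right) 2 g = 2 g \left(1 + g\right)$)
$T{\left(s \right)} = 0$ ($T{\left(s \right)} = 0 \left(1 - 1\right) = 0 \cdot 0 = 0$)
$z = 69$ ($z = \left(-3\right) \left(-3\right) + 2 \cdot 5 \left(1 + 5\right) = 9 + 2 \cdot 5 \cdot 6 = 9 + 60 = 69$)
$z T{\left(23 \right)} = 69 \cdot 0 = 0$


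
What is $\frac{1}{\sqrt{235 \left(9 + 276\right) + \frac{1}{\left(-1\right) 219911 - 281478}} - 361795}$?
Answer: $- \frac{181400033255}{65629591450964451} - \frac{\sqrt{16836907490772586}}{65629591450964451} \approx -2.766 \cdot 10^{-6}$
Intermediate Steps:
$\frac{1}{\sqrt{235 \left(9 + 276\right) + \frac{1}{\left(-1\right) 219911 - 281478}} - 361795} = \frac{1}{\sqrt{235 \cdot 285 + \frac{1}{-219911 - 281478}} - 361795} = \frac{1}{\sqrt{66975 + \frac{1}{-501389}} - 361795} = \frac{1}{\sqrt{66975 - \frac{1}{501389}} - 361795} = \frac{1}{\sqrt{\frac{33580528274}{501389}} - 361795} = \frac{1}{\frac{\sqrt{16836907490772586}}{501389} - 361795} = \frac{1}{-361795 + \frac{\sqrt{16836907490772586}}{501389}}$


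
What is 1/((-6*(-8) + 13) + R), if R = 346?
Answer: 1/407 ≈ 0.0024570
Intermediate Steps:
1/((-6*(-8) + 13) + R) = 1/((-6*(-8) + 13) + 346) = 1/((48 + 13) + 346) = 1/(61 + 346) = 1/407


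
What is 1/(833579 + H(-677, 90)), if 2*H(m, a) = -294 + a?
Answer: 1/833477 ≈ 1.1998e-6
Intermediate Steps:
H(m, a) = -147 + a/2 (H(m, a) = (-294 + a)/2 = -147 + a/2)
1/(833579 + H(-677, 90)) = 1/(833579 + (-147 + (1/2)*90)) = 1/(833579 + (-147 + 45)) = 1/(833579 - 102) = 1/833477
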